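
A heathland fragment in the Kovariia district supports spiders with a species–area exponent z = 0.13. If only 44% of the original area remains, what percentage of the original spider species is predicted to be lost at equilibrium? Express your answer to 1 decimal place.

10.1%

S_new/S_old = (A_new/A_old)^z = 0.44^0.13
= exp(0.13 × ln 0.44) = exp(0.13 × -0.8210) = exp(-0.1067) ≈ 0.8988
Fraction lost = 1 − 0.8988 = 0.1012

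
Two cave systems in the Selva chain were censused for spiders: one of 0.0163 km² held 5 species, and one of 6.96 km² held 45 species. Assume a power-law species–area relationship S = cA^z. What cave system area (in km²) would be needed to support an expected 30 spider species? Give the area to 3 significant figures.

2.28 km²

z = ln(45/5) / ln(6.96/0.0163) = 2.1972 / 6.0568 = 0.3628
c = 5 / 0.0163^0.3628 = 5 / 0.2246 = 22.26
A = (30/22.26)^(1/0.3628) ⇒ ln A = ln(1.348)/0.3628 = 0.8225
A = e^0.8225 ≈ 2.276 km²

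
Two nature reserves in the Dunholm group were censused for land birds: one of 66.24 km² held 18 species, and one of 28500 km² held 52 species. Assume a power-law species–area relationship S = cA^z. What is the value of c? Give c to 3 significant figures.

z = ln(S₂/S₁) / ln(A₂/A₁) = ln(52/18) / ln(28500/66.24) = 1.0609 / 6.0644 = 0.1749
c = S₁ / A₁^z = 18 / 66.24^0.1749 = 18 / 2.082 = 8.644

8.64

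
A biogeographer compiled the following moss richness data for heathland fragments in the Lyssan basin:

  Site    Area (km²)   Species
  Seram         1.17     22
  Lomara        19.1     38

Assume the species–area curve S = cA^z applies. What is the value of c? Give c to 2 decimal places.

z = ln(S₂/S₁) / ln(A₂/A₁) = ln(38/22) / ln(19.1/1.17) = 0.5465 / 2.7927 = 0.1957
c = S₁ / A₁^z = 22 / 1.17^0.1957 = 22 / 1.031 = 21.33

21.33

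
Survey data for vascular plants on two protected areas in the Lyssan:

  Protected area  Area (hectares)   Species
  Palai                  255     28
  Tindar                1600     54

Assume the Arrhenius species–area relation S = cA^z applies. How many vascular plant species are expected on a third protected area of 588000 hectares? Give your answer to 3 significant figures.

446

z = ln(54/28) / ln(1600/255) = 0.6568 / 1.8365 = 0.3576
c = 28 / 255^0.3576 = 28 / 7.255 = 3.859
S₃ = 3.859 × 588000^0.3576 = 3.859 × 115.7 ≈ 446.5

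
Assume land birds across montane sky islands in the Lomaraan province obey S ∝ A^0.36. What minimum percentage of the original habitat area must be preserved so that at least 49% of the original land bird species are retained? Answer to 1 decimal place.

13.8%

Need (A_new/A_old)^0.36 = 0.49, so A_new/A_old = 0.49^(1/0.36) = 0.49^2.778
ln(A_new/A_old) = ln 0.49 / 0.36 = -0.7133 / 0.36 = -1.9815
A_new/A_old = e^-1.9815 ≈ 0.1379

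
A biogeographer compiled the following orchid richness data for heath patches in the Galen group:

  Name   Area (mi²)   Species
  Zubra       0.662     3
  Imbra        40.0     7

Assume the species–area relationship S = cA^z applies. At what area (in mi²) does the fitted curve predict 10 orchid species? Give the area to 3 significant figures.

225 mi²

z = ln(7/3) / ln(40/0.662) = 0.8473 / 4.1014 = 0.2066
c = 3 / 0.662^0.2066 = 3 / 0.9183 = 3.267
A = (10/3.267)^(1/0.2066) ⇒ ln A = ln(3.061)/0.2066 = 5.4154
A = e^5.4154 ≈ 224.8 mi²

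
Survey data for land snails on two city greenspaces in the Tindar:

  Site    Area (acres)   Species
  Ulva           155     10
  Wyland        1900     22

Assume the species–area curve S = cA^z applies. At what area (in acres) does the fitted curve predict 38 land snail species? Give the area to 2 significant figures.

11000 acres

z = ln(22/10) / ln(1900/155) = 0.7885 / 2.5062 = 0.3146
c = 10 / 155^0.3146 = 10 / 4.888 = 2.046
A = (38/2.046)^(1/0.3146) ⇒ ln A = ln(18.57)/0.3146 = 9.2868
A = e^9.2868 ≈ 10795 acres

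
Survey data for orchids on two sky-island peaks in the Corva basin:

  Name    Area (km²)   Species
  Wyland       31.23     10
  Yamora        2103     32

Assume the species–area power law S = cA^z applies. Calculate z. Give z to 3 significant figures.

Taking logs: ln S = ln c + z ln A, so z = (ln S₂ − ln S₁)/(ln A₂ − ln A₁).
z = ln(32/10) / ln(2103/31.23) = ln(3.2) / ln(67.34) = 1.1632 / 4.2097 = 0.2763

0.276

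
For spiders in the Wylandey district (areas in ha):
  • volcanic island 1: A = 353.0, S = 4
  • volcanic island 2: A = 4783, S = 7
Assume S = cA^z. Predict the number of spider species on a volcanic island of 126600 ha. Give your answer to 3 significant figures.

z = ln(7/4) / ln(4783/353) = 0.5596 / 2.6064 = 0.2147
c = 4 / 353^0.2147 = 4 / 3.524 = 1.135
S₃ = 1.135 × 126600^0.2147 = 1.135 × 12.46 ≈ 14.14

14.1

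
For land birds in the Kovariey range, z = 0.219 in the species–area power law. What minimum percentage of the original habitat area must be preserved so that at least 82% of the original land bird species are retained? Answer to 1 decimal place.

40.4%

Need (A_new/A_old)^0.219 = 0.82, so A_new/A_old = 0.82^(1/0.219) = 0.82^4.566
ln(A_new/A_old) = ln 0.82 / 0.219 = -0.1985 / 0.219 = -0.9062
A_new/A_old = e^-0.9062 ≈ 0.4041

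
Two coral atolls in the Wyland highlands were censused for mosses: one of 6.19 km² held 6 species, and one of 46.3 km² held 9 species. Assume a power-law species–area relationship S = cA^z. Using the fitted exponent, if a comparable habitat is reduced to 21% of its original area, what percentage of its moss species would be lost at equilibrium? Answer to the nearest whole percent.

z = ln(9/6) / ln(46.3/6.19) = 0.4055 / 2.0122 = 0.2015
S_new/S_old = (A_new/A_old)^z = 0.21^0.2015 = exp(0.2015 × -1.5606) = 0.7302
Fraction lost = 1 − 0.7302 = 0.2698

27%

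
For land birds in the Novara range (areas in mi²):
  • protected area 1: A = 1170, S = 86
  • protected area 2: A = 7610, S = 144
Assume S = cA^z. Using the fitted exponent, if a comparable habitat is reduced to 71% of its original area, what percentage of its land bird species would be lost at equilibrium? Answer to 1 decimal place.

9.0%

z = ln(144/86) / ln(7610/1170) = 0.5155 / 1.8725 = 0.2753
S_new/S_old = (A_new/A_old)^z = 0.71^0.2753 = exp(0.2753 × -0.3425) = 0.91
Fraction lost = 1 − 0.91 = 0.08998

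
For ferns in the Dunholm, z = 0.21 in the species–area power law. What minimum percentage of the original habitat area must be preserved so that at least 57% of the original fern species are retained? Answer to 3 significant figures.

Need (A_new/A_old)^0.21 = 0.57, so A_new/A_old = 0.57^(1/0.21) = 0.57^4.762
ln(A_new/A_old) = ln 0.57 / 0.21 = -0.5621 / 0.21 = -2.6768
A_new/A_old = e^-2.6768 ≈ 0.06879

6.88%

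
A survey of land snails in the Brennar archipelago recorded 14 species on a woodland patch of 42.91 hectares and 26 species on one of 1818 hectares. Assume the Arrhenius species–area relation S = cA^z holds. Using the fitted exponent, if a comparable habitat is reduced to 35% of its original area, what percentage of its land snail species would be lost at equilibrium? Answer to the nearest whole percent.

16%

z = ln(26/14) / ln(1818/42.91) = 0.6190 / 3.7464 = 0.1652
S_new/S_old = (A_new/A_old)^z = 0.35^0.1652 = exp(0.1652 × -1.0498) = 0.8407
Fraction lost = 1 − 0.8407 = 0.1593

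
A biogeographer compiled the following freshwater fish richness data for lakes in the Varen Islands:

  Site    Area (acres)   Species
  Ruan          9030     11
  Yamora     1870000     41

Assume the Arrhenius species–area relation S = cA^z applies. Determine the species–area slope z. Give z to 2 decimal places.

0.25

Taking logs: ln S = ln c + z ln A, so z = (ln S₂ − ln S₁)/(ln A₂ − ln A₁).
z = ln(41/11) / ln(1870000/9030) = ln(3.727) / ln(207.1) = 1.3157 / 5.3331 = 0.2467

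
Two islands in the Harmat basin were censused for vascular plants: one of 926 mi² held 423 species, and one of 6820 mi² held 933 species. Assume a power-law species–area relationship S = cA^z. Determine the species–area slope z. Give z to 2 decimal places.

0.40

Taking logs: ln S = ln c + z ln A, so z = (ln S₂ − ln S₁)/(ln A₂ − ln A₁).
z = ln(933/423) / ln(6820/926) = ln(2.206) / ln(7.365) = 0.7910 / 1.9967 = 0.3962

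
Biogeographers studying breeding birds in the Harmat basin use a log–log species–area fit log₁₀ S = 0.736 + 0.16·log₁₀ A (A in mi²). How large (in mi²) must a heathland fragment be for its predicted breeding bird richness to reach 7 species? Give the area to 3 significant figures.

7 = 5.445 × A^0.16  ⇒  A^0.16 = 7/5.445 = 1.286
ln A = ln(1.286) / 0.16 = 0.2512 / 0.16 = 1.5700
A = e^1.5700 ≈ 4.807 mi²

4.81 mi²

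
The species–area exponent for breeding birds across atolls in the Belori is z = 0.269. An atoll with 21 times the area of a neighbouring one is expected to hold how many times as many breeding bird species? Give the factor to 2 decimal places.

2.27

S₂/S₁ = (A₂/A₁)^z = 21^0.269
ln(S₂/S₁) = 0.269 × ln 21 = 0.269 × 3.0445 = 0.8190
S₂/S₁ = e^0.8190 ≈ 2.268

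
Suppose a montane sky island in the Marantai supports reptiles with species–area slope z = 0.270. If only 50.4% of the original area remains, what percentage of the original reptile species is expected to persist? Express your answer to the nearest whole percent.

83%

S_new/S_old = (A_new/A_old)^z = 0.504^0.27
= exp(0.27 × ln 0.504) = exp(0.27 × -0.6852) = exp(-0.1850) ≈ 0.8311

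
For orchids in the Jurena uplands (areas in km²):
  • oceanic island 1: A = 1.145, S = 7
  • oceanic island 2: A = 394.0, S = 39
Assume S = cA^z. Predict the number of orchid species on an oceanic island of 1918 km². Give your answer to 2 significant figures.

62

z = ln(39/7) / ln(394/1.145) = 1.7177 / 5.8409 = 0.2941
c = 7 / 1.145^0.2941 = 7 / 1.041 = 6.727
S₃ = 6.727 × 1918^0.2941 = 6.727 × 9.234 ≈ 62.11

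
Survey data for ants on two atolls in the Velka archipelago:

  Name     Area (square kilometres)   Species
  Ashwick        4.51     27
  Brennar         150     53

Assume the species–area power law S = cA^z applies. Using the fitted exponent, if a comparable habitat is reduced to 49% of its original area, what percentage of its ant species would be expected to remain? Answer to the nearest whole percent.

z = ln(53/27) / ln(150/4.51) = 0.6745 / 3.5043 = 0.1925
S_new/S_old = (A_new/A_old)^z = 0.49^0.1925 = exp(0.1925 × -0.7133) = 0.8717

87%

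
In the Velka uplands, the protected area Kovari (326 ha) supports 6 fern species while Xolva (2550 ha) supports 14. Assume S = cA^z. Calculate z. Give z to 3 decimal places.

0.412

Taking logs: ln S = ln c + z ln A, so z = (ln S₂ − ln S₁)/(ln A₂ − ln A₁).
z = ln(14/6) / ln(2550/326) = ln(2.333) / ln(7.822) = 0.8473 / 2.0570 = 0.4119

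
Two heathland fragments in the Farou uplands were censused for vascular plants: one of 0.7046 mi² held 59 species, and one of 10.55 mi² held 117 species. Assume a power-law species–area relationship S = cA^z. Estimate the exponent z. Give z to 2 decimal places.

0.25

Taking logs: ln S = ln c + z ln A, so z = (ln S₂ − ln S₁)/(ln A₂ − ln A₁).
z = ln(117/59) / ln(10.55/0.7046) = ln(1.983) / ln(14.97) = 0.6846 / 2.7063 = 0.2530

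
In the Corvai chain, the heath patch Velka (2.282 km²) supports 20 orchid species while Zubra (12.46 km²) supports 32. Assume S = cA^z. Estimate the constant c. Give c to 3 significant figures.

15.9

z = ln(S₂/S₁) / ln(A₂/A₁) = ln(32/20) / ln(12.46/2.282) = 0.4700 / 1.6975 = 0.2769
c = S₁ / A₁^z = 20 / 2.282^0.2769 = 20 / 1.257 = 15.92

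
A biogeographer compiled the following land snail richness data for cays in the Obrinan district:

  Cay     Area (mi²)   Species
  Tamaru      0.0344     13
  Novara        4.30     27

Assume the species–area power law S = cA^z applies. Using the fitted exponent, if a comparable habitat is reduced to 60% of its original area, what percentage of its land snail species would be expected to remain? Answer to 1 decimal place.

z = ln(27/13) / ln(4.3/0.0344) = 0.7309 / 4.8283 = 0.1514
S_new/S_old = (A_new/A_old)^z = 0.6^0.1514 = exp(0.1514 × -0.5108) = 0.9256

92.6%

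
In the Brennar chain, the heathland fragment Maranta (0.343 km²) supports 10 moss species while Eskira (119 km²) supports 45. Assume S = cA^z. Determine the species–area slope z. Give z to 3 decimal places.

0.257

Taking logs: ln S = ln c + z ln A, so z = (ln S₂ − ln S₁)/(ln A₂ − ln A₁).
z = ln(45/10) / ln(119/0.343) = ln(4.5) / ln(346.9) = 1.5041 / 5.8491 = 0.2571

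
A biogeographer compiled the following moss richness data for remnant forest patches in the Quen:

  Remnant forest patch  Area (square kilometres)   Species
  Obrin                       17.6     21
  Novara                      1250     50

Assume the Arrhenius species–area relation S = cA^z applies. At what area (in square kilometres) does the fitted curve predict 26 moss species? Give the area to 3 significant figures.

50.3 square kilometres

z = ln(50/21) / ln(1250/17.6) = 0.8675 / 4.2630 = 0.2035
c = 21 / 17.6^0.2035 = 21 / 1.792 = 11.72
A = (26/11.72)^(1/0.2035) ⇒ ln A = ln(2.219)/0.2035 = 3.9174
A = e^3.9174 ≈ 50.27 square kilometres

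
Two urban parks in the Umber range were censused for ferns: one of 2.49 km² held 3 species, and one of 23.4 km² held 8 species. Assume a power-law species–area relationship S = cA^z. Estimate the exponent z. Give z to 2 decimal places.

0.44

Taking logs: ln S = ln c + z ln A, so z = (ln S₂ − ln S₁)/(ln A₂ − ln A₁).
z = ln(8/3) / ln(23.4/2.49) = ln(2.667) / ln(9.398) = 0.9808 / 2.2405 = 0.4378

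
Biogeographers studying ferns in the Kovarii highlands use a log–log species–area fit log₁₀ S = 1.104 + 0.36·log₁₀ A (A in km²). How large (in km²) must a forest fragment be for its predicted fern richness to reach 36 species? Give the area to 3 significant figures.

18.0 km²

36 = 12.71 × A^0.36  ⇒  A^0.36 = 36/12.71 = 2.833
ln A = ln(2.833) / 0.36 = 1.0415 / 0.36 = 2.8930
A = e^2.8930 ≈ 18.05 km²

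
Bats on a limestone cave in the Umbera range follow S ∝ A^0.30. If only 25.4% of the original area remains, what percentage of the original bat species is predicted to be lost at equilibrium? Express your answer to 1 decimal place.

S_new/S_old = (A_new/A_old)^z = 0.254^0.3
= exp(0.3 × ln 0.254) = exp(0.3 × -1.3704) = exp(-0.4111) ≈ 0.6629
Fraction lost = 1 − 0.6629 = 0.3371

33.7%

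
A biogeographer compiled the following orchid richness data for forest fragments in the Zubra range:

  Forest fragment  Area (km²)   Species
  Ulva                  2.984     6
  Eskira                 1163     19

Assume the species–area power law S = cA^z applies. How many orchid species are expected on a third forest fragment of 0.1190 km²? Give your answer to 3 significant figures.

3.22

z = ln(19/6) / ln(1163/2.984) = 1.1527 / 5.9655 = 0.1932
c = 6 / 2.984^0.1932 = 6 / 1.235 = 4.857
S₃ = 4.857 × 0.119^0.1932 = 4.857 × 0.6628 ≈ 3.219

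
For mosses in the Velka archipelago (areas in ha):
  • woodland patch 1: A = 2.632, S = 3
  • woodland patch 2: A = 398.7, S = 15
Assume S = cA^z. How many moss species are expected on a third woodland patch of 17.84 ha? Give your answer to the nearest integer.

6

z = ln(15/3) / ln(398.7/2.632) = 1.6094 / 5.0205 = 0.3206
c = 3 / 2.632^0.3206 = 3 / 1.364 = 2.2
S₃ = 2.2 × 17.84^0.3206 = 2.2 × 2.519 ≈ 5.541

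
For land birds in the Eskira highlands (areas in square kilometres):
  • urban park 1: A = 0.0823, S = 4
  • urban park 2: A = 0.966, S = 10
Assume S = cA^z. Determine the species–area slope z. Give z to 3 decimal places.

Taking logs: ln S = ln c + z ln A, so z = (ln S₂ − ln S₁)/(ln A₂ − ln A₁).
z = ln(10/4) / ln(0.966/0.0823) = ln(2.5) / ln(11.74) = 0.9163 / 2.4628 = 0.3721

0.372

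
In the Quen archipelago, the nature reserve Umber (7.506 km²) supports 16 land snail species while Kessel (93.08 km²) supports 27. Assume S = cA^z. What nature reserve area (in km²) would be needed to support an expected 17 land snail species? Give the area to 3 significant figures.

z = ln(27/16) / ln(93.08/7.506) = 0.5232 / 2.5178 = 0.2078
c = 16 / 7.506^0.2078 = 16 / 1.52 = 10.52
A = (17/10.52)^(1/0.2078) ⇒ ln A = ln(1.615)/0.2078 = 2.3074
A = e^2.3074 ≈ 10.05 km²

10.0 km²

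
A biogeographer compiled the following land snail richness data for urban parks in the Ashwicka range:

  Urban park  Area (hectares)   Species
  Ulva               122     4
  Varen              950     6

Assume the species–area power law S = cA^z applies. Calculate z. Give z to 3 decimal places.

Taking logs: ln S = ln c + z ln A, so z = (ln S₂ − ln S₁)/(ln A₂ − ln A₁).
z = ln(6/4) / ln(950/122) = ln(1.5) / ln(7.787) = 0.4055 / 2.0524 = 0.1976

0.198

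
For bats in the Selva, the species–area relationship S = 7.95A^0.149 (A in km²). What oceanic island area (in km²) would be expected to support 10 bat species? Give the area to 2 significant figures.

4.7 km²

10 = 7.95 × A^0.149  ⇒  A^0.149 = 10/7.95 = 1.258
ln A = ln(1.258) / 0.149 = 0.2294 / 0.149 = 1.5397
A = e^1.5397 ≈ 4.663 km²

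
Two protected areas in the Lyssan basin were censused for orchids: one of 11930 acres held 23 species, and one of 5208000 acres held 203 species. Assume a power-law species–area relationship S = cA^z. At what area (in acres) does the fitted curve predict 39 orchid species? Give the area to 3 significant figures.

z = ln(203/23) / ln(5208000/11930) = 2.1777 / 6.0789 = 0.3582
c = 23 / 11930^0.3582 = 23 / 28.87 = 0.7967
A = (39/0.7967)^(1/0.3582) ⇒ ln A = ln(48.95)/0.3582 = 10.8609
A = e^10.8609 ≈ 52097 acres

52100 acres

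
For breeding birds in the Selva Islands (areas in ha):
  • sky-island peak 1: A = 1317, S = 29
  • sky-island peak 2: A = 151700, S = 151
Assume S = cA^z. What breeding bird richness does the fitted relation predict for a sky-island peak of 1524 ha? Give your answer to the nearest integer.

z = ln(151/29) / ln(151700/1317) = 1.6500 / 4.7465 = 0.3476
c = 29 / 1317^0.3476 = 29 / 12.15 = 2.388
S₃ = 2.388 × 1524^0.3476 = 2.388 × 12.78 ≈ 30.51

31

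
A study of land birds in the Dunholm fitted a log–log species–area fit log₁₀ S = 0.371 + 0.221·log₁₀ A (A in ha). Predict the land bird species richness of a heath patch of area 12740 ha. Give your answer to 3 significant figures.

S = 2.35 × 12740^0.221
ln S = ln 2.35 + 0.221 × ln 12740 = 0.8543 + 0.221 × 9.4525 = 2.9433
S = e^2.9433 ≈ 18.98

19.0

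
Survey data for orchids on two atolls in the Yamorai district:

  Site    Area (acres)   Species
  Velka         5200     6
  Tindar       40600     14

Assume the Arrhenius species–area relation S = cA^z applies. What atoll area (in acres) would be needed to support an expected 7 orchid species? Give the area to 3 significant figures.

z = ln(14/6) / ln(40600/5200) = 0.8473 / 2.0551 = 0.4123
c = 6 / 5200^0.4123 = 6 / 34.05 = 0.1762
A = (7/0.1762)^(1/0.4123) ⇒ ln A = ln(39.72)/0.4123 = 8.9303
A = e^8.9303 ≈ 7558 acres

7560 acres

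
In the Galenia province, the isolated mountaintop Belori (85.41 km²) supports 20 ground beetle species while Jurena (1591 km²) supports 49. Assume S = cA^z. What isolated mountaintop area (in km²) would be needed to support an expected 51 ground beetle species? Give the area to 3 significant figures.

1810 km²

z = ln(49/20) / ln(1591/85.41) = 0.8961 / 2.9247 = 0.3064
c = 20 / 85.41^0.3064 = 20 / 3.907 = 5.12
A = (51/5.12)^(1/0.3064) ⇒ ln A = ln(9.962)/0.3064 = 7.5027
A = e^7.5027 ≈ 1813 km²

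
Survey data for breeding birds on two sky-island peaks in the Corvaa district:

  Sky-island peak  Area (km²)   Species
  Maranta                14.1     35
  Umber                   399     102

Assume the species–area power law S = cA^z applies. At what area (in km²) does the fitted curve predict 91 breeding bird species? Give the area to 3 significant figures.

z = ln(102/35) / ln(399/14.1) = 1.0696 / 3.3428 = 0.3200
c = 35 / 14.1^0.3200 = 35 / 2.332 = 15.01
A = (91/15.01)^(1/0.3200) ⇒ ln A = ln(6.063)/0.3200 = 5.6323
A = e^5.6323 ≈ 279.3 km²

279 km²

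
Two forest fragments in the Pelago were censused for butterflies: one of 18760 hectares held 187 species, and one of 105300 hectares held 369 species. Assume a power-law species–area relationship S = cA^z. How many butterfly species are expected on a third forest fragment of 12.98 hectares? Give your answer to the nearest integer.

11

z = ln(369/187) / ln(105300/18760) = 0.6797 / 1.7251 = 0.3940
c = 187 / 18760^0.3940 = 187 / 48.27 = 3.874
S₃ = 3.874 × 12.98^0.3940 = 3.874 × 2.746 ≈ 10.64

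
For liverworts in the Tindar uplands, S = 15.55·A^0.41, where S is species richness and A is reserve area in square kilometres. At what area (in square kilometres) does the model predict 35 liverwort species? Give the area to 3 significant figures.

7.23 square kilometres

35 = 15.55 × A^0.41  ⇒  A^0.41 = 35/15.55 = 2.251
ln A = ln(2.251) / 0.41 = 0.8113 / 0.41 = 1.9787
A = e^1.9787 ≈ 7.234 square kilometres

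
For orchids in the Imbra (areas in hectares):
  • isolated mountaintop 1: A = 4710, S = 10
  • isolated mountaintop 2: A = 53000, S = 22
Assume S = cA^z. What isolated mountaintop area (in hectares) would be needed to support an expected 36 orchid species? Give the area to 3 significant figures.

z = ln(22/10) / ln(53000/4710) = 0.7885 / 2.4206 = 0.3257
c = 10 / 4710^0.3257 = 10 / 15.72 = 0.6362
A = (36/0.6362)^(1/0.3257) ⇒ ln A = ln(56.59)/0.3257 = 12.3900
A = e^12.3900 ≈ 240380 hectares

240000 hectares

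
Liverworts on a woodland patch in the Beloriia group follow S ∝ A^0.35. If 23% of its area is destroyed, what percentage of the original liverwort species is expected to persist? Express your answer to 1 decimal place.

91.3%

S_new/S_old = (A_new/A_old)^z = 0.77^0.35
= exp(0.35 × ln 0.77) = exp(0.35 × -0.2614) = exp(-0.0915) ≈ 0.9126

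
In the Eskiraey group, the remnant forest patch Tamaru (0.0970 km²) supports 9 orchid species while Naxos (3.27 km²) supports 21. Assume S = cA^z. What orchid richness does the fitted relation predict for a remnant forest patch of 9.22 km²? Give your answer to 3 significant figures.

z = ln(21/9) / ln(3.27/0.097) = 0.8473 / 3.5178 = 0.2409
c = 9 / 0.097^0.2409 = 9 / 0.5701 = 15.79
S₃ = 15.79 × 9.22^0.2409 = 15.79 × 1.708 ≈ 26.96

27.0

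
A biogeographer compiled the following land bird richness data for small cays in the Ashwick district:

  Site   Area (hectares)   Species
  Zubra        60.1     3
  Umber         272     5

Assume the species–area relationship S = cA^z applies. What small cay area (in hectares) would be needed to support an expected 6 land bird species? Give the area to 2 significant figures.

z = ln(5/3) / ln(272/60.1) = 0.5108 / 1.5098 = 0.3383
c = 3 / 60.1^0.3383 = 3 / 3.998 = 0.7503
A = (6/0.7503)^(1/0.3383) ⇒ ln A = ln(7.996)/0.3383 = 6.1447
A = e^6.1447 ≈ 466.2 hectares

470 hectares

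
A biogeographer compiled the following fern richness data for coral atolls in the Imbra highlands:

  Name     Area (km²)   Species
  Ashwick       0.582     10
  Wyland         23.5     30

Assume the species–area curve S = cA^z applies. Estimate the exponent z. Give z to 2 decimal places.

Taking logs: ln S = ln c + z ln A, so z = (ln S₂ − ln S₁)/(ln A₂ − ln A₁).
z = ln(30/10) / ln(23.5/0.582) = ln(3) / ln(40.38) = 1.0986 / 3.6983 = 0.2971

0.30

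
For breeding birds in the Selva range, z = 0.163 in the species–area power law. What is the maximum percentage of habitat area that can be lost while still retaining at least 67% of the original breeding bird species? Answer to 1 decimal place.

91.4%

Need (A_new/A_old)^0.163 = 0.67, so A_new/A_old = 0.67^(1/0.163) = 0.67^6.135
ln(A_new/A_old) = ln 0.67 / 0.163 = -0.4005 / 0.163 = -2.4569
A_new/A_old = e^-2.4569 ≈ 0.0857
Fraction that can be lost = 1 − 0.0857 = 0.9143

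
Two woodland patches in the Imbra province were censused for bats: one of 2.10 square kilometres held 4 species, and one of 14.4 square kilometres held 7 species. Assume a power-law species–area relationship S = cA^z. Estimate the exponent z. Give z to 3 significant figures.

0.291

Taking logs: ln S = ln c + z ln A, so z = (ln S₂ − ln S₁)/(ln A₂ − ln A₁).
z = ln(7/4) / ln(14.4/2.1) = ln(1.75) / ln(6.857) = 0.5596 / 1.9253 = 0.2907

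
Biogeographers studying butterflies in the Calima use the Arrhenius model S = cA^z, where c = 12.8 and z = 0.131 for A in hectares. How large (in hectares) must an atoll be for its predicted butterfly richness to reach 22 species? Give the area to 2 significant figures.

22 = 12.8 × A^0.131  ⇒  A^0.131 = 22/12.8 = 1.719
ln A = ln(1.719) / 0.131 = 0.5416 / 0.131 = 4.1343
A = e^4.1343 ≈ 62.45 hectares

62 hectares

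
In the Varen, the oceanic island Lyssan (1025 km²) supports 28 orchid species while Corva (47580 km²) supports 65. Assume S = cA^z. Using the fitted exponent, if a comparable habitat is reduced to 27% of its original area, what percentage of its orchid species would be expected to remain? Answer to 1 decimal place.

75.0%

z = ln(65/28) / ln(47580/1025) = 0.8422 / 3.8377 = 0.2194
S_new/S_old = (A_new/A_old)^z = 0.27^0.2194 = exp(0.2194 × -1.3093) = 0.7503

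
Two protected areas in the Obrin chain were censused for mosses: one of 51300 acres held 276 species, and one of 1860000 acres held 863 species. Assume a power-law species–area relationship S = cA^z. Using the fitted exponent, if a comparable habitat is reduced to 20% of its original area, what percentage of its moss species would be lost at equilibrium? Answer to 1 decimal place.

z = ln(863/276) / ln(1860000/51300) = 1.1400 / 3.5906 = 0.3175
S_new/S_old = (A_new/A_old)^z = 0.2^0.3175 = exp(0.3175 × -1.6094) = 0.5999
Fraction lost = 1 − 0.5999 = 0.4001

40.0%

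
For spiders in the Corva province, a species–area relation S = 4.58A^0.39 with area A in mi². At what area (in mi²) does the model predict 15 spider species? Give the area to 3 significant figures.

20.9 mi²

15 = 4.58 × A^0.39  ⇒  A^0.39 = 15/4.58 = 3.275
ln A = ln(3.275) / 0.39 = 1.1864 / 0.39 = 3.0419
A = e^3.0419 ≈ 20.95 mi²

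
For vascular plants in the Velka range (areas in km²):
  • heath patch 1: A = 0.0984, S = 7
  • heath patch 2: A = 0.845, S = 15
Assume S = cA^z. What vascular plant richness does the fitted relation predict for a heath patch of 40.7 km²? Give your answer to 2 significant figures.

59

z = ln(15/7) / ln(0.845/0.0984) = 0.7621 / 2.1503 = 0.3544
c = 7 / 0.0984^0.3544 = 7 / 0.4396 = 15.92
S₃ = 15.92 × 40.7^0.3544 = 15.92 × 3.72 ≈ 59.23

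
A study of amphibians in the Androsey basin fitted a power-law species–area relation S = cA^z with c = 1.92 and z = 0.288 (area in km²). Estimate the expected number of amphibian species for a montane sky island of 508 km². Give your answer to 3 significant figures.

11.6

S = 1.92 × 508^0.288 = 1.92 × 6.016 ≈ 11.55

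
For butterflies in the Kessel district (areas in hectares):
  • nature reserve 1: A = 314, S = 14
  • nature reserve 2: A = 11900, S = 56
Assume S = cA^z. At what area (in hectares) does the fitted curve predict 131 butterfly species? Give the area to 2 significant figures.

110000 hectares

z = ln(56/14) / ln(11900/314) = 1.3863 / 3.6349 = 0.3814
c = 14 / 314^0.3814 = 14 / 8.96 = 1.563
A = (131/1.563)^(1/0.3814) ⇒ ln A = ln(83.84)/0.3814 = 11.6126
A = e^11.6126 ≈ 110482 hectares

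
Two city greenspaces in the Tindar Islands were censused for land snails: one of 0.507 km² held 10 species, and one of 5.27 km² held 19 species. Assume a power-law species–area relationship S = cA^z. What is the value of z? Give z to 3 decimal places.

Taking logs: ln S = ln c + z ln A, so z = (ln S₂ − ln S₁)/(ln A₂ − ln A₁).
z = ln(19/10) / ln(5.27/0.507) = ln(1.9) / ln(10.39) = 0.6419 / 2.3413 = 0.2741

0.274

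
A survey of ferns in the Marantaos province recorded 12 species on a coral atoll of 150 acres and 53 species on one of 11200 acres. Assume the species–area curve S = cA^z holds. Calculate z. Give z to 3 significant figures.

Taking logs: ln S = ln c + z ln A, so z = (ln S₂ − ln S₁)/(ln A₂ − ln A₁).
z = ln(53/12) / ln(11200/150) = ln(4.417) / ln(74.67) = 1.4854 / 4.3130 = 0.3444

0.344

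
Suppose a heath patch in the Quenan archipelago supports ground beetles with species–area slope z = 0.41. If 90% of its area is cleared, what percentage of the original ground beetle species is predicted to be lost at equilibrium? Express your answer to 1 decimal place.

S_new/S_old = (A_new/A_old)^z = 0.1^0.41
= exp(0.41 × ln 0.1) = exp(0.41 × -2.3026) = exp(-0.9441) ≈ 0.389
Fraction lost = 1 − 0.389 = 0.611

61.1%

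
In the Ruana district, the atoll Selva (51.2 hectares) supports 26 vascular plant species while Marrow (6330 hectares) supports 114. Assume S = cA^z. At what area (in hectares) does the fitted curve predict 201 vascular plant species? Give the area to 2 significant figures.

40000 hectares

z = ln(114/26) / ln(6330/51.2) = 1.4781 / 4.8173 = 0.3068
c = 26 / 51.2^0.3068 = 26 / 3.345 = 7.772
A = (201/7.772)^(1/0.3068) ⇒ ln A = ln(25.86)/0.3068 = 10.6013
A = e^10.6013 ≈ 40188 hectares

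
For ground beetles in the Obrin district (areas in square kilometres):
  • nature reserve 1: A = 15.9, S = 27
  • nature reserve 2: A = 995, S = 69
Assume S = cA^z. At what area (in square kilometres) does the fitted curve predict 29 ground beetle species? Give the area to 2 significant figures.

22 square kilometres

z = ln(69/27) / ln(995/15.9) = 0.9383 / 4.1364 = 0.2268
c = 27 / 15.9^0.2268 = 27 / 1.873 = 14.42
A = (29/14.42)^(1/0.2268) ⇒ ln A = ln(2.012)/0.2268 = 3.0814
A = e^3.0814 ≈ 21.79 square kilometres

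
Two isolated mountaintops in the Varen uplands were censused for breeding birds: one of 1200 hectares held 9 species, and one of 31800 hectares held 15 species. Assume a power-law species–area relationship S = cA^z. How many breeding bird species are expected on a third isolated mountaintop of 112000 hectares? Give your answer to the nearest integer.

18

z = ln(15/9) / ln(31800/1200) = 0.5108 / 3.2771 = 0.1559
c = 9 / 1200^0.1559 = 9 / 3.02 = 2.98
S₃ = 2.98 × 112000^0.1559 = 2.98 × 6.124 ≈ 18.25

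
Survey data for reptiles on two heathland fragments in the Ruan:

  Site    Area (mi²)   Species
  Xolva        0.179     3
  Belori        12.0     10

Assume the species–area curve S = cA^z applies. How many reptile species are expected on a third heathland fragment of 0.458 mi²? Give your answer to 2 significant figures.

z = ln(10/3) / ln(12/0.179) = 1.2040 / 4.2053 = 0.2863
c = 3 / 0.179^0.2863 = 3 / 0.6111 = 4.909
S₃ = 4.909 × 0.458^0.2863 = 4.909 × 0.7997 ≈ 3.926

3.9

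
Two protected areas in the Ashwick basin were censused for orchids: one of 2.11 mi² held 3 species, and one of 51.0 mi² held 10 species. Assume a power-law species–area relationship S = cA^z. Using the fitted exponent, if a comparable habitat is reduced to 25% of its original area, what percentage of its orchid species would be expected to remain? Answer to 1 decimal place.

z = ln(10/3) / ln(51/2.11) = 1.2040 / 3.1851 = 0.3780
S_new/S_old = (A_new/A_old)^z = 0.25^0.3780 = exp(0.3780 × -1.3863) = 0.5921

59.2%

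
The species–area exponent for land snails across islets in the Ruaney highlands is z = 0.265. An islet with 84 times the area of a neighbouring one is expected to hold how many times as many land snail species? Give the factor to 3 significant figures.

S₂/S₁ = (A₂/A₁)^z = 84^0.265
ln(S₂/S₁) = 0.265 × ln 84 = 0.265 × 4.4308 = 1.1742
S₂/S₁ = e^1.1742 ≈ 3.235

3.24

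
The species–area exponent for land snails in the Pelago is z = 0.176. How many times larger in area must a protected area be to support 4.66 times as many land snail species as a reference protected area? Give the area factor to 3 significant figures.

6280

(A₂/A₁)^0.176 = 4.66, so A₂/A₁ = 4.66^(1/0.176) = 4.66^5.682
ln(A₂/A₁) = ln 4.66 / 0.176 = 1.5390 / 0.176 = 8.7444
A₂/A₁ = e^8.7444 ≈ 6275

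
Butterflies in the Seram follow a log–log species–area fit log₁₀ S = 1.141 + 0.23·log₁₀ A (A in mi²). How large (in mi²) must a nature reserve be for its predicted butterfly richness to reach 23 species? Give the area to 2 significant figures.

23 = 13.84 × A^0.23  ⇒  A^0.23 = 23/13.84 = 1.662
ln A = ln(1.662) / 0.23 = 0.5082 / 0.23 = 2.2098
A = e^2.2098 ≈ 9.114 mi²

9.1 mi²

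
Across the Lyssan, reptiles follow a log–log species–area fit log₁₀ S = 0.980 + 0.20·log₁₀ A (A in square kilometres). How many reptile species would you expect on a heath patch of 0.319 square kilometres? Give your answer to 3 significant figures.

7.60

S = 9.55 × 0.319^0.2 = 9.55 × 0.7957 ≈ 7.599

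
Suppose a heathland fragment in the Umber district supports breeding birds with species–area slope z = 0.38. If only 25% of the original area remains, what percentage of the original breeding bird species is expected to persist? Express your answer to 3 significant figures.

S_new/S_old = (A_new/A_old)^z = 0.25^0.38
= exp(0.38 × ln 0.25) = exp(0.38 × -1.3863) = exp(-0.5268) ≈ 0.5905

59.0%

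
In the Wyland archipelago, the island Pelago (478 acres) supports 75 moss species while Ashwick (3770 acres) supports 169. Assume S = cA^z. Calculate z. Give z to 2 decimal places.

Taking logs: ln S = ln c + z ln A, so z = (ln S₂ − ln S₁)/(ln A₂ − ln A₁).
z = ln(169/75) / ln(3770/478) = ln(2.253) / ln(7.887) = 0.8124 / 2.0652 = 0.3934

0.39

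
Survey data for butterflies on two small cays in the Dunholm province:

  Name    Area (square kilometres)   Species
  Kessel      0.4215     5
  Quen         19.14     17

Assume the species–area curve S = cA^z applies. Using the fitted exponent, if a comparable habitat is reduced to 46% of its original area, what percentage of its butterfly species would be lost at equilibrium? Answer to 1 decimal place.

22.0%

z = ln(17/5) / ln(19.14/0.4215) = 1.2238 / 3.8157 = 0.3207
S_new/S_old = (A_new/A_old)^z = 0.46^0.3207 = exp(0.3207 × -0.7765) = 0.7795
Fraction lost = 1 − 0.7795 = 0.2205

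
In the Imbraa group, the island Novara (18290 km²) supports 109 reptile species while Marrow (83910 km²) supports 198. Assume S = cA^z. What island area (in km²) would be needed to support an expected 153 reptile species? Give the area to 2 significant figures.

z = ln(198/109) / ln(83910/18290) = 0.5969 / 1.5234 = 0.3918
c = 109 / 18290^0.3918 = 109 / 46.78 = 2.33
A = (153/2.33)^(1/0.3918) ⇒ ln A = ln(65.67)/0.3918 = 10.6795
A = e^10.6795 ≈ 43456 km²

43000 km²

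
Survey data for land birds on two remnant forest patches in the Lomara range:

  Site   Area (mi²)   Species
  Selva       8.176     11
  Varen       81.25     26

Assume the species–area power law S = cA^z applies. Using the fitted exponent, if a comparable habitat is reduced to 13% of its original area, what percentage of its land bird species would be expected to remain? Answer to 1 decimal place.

46.6%

z = ln(26/11) / ln(81.25/8.176) = 0.8602 / 2.2963 = 0.3746
S_new/S_old = (A_new/A_old)^z = 0.13^0.3746 = exp(0.3746 × -2.0402) = 0.4657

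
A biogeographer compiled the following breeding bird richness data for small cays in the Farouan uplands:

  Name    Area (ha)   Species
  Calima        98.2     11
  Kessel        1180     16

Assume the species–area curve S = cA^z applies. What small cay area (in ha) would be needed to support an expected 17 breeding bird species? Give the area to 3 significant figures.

1760 ha

z = ln(16/11) / ln(1180/98.2) = 0.3747 / 2.4863 = 0.1507
c = 11 / 98.2^0.1507 = 11 / 1.996 = 5.51
A = (17/5.51)^(1/0.1507) ⇒ ln A = ln(3.085)/0.1507 = 7.4755
A = e^7.4755 ≈ 1764 ha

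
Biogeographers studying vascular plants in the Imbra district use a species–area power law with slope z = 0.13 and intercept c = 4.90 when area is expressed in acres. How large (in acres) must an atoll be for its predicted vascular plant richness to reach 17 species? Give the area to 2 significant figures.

14000 acres

17 = 4.9 × A^0.13  ⇒  A^0.13 = 17/4.9 = 3.469
ln A = ln(3.469) / 0.13 = 1.2440 / 0.13 = 9.5691
A = e^9.5691 ≈ 14315 acres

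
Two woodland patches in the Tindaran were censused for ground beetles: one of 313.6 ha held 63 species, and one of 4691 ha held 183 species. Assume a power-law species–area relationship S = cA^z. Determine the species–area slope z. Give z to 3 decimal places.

0.394

Taking logs: ln S = ln c + z ln A, so z = (ln S₂ − ln S₁)/(ln A₂ − ln A₁).
z = ln(183/63) / ln(4691/313.6) = ln(2.905) / ln(14.96) = 1.0664 / 2.7053 = 0.3942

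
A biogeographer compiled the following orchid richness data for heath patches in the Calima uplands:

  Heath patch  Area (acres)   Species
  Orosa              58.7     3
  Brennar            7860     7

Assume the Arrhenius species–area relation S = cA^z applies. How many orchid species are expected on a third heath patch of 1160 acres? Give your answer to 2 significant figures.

z = ln(7/3) / ln(7860/58.7) = 0.8473 / 4.8971 = 0.1730
c = 3 / 58.7^0.1730 = 3 / 2.023 = 1.483
S₃ = 1.483 × 1160^0.1730 = 1.483 × 3.39 ≈ 5.027

5.0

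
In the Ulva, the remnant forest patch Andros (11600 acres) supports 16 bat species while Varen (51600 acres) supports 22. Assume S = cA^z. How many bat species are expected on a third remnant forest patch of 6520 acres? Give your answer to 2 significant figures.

14

z = ln(22/16) / ln(51600/11600) = 0.3185 / 1.4925 = 0.2134
c = 16 / 11600^0.2134 = 16 / 7.366 = 2.172
S₃ = 2.172 × 6520^0.2134 = 2.172 × 6.514 ≈ 14.15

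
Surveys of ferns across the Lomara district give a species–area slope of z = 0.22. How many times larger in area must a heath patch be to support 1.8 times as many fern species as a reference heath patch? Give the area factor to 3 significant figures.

(A₂/A₁)^0.22 = 1.8, so A₂/A₁ = 1.8^(1/0.22) = 1.8^4.545
ln(A₂/A₁) = ln 1.8 / 0.22 = 0.5878 / 0.22 = 2.6718
A₂/A₁ = e^2.6718 ≈ 14.47

14.5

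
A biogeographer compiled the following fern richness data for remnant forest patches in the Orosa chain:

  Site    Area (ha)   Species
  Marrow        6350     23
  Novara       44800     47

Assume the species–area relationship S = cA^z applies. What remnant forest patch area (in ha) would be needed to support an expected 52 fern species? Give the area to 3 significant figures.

z = ln(47/23) / ln(44800/6350) = 0.7147 / 1.9538 = 0.3658
c = 23 / 6350^0.3658 = 23 / 24.6 = 0.9348
A = (52/0.9348)^(1/0.3658) ⇒ ln A = ln(55.63)/0.3658 = 10.9863
A = e^10.9863 ≈ 59062 ha

59100 ha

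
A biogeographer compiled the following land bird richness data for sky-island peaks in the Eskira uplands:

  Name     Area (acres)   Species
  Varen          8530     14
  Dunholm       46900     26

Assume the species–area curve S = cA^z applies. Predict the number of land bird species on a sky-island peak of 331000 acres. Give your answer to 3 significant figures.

52.9

z = ln(26/14) / ln(46900/8530) = 0.6190 / 1.7044 = 0.3632
c = 14 / 8530^0.3632 = 14 / 26.77 = 0.5229
S₃ = 0.5229 × 331000^0.3632 = 0.5229 × 101.1 ≈ 52.87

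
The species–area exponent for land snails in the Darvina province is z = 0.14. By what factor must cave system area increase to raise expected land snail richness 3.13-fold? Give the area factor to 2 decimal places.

(A₂/A₁)^0.14 = 3.13, so A₂/A₁ = 3.13^(1/0.14) = 3.13^7.143
ln(A₂/A₁) = ln 3.13 / 0.14 = 1.1410 / 0.14 = 8.1502
A₂/A₁ = e^8.1502 ≈ 3464

3464.20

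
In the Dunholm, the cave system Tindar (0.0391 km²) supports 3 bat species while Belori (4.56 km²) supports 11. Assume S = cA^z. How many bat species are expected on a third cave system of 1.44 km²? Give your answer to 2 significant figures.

8.0

z = ln(11/3) / ln(4.56/0.0391) = 1.2993 / 4.7590 = 0.2730
c = 3 / 0.0391^0.2730 = 3 / 0.4127 = 7.269
S₃ = 7.269 × 1.44^0.2730 = 7.269 × 1.105 ≈ 8.03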